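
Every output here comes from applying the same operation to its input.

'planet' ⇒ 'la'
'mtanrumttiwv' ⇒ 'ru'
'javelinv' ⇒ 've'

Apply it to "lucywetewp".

yw

Each output is the input with this applied: swap the front and back halves of the string, then keep only the last 2 characters.
Applying both steps to "lucywetewp": "etewplucyw", then "yw".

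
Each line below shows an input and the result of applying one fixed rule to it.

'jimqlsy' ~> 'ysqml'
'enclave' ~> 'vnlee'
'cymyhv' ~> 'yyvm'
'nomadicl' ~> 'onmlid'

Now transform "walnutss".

Looking at the pairs, the operation is to sort the characters into reverse alphabetical order, then delete the last 2 characters.
Starting from "walnutss": after the first operation, "wutssnla"; after the second, "wutssn".

wutssn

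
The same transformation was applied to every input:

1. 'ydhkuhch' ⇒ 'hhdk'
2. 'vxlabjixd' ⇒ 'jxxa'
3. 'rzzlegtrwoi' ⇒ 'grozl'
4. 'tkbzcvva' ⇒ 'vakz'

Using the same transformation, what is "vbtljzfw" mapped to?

zwbl

Rule — keep every other character starting from the second (positions 2nd, 4th, 6th, ...), then move the first 2 characters to the end (rotate left by 2).
"vbtljzfw" → "blzw" → "zwbl".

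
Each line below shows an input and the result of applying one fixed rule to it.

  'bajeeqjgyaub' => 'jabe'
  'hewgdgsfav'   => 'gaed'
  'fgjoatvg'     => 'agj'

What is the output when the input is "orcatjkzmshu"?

ksoa

The pattern: swap the front and back halves of the string, then keep one character in every 3, starting at position 1 (positions 1st, 4th, 7th, ...).
On "orcatjkzmshu": the first step gives "kzmshuorcatj", and the second then gives "ksoa".
(Check on "fgjoatvg": → "atvgfgjo" → "agj" ✓)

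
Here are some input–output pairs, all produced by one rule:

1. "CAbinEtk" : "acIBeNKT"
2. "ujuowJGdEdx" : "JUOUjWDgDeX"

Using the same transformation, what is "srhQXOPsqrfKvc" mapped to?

In each case the input is transformed by: flip the case of every letter, then swap each adjacent pair of characters (1↔2, 3↔4, ...).
For "srhQXOPsqrfKvc" the result is "RSqHoxSpRQkFCV".

RSqHoxSpRQkFCV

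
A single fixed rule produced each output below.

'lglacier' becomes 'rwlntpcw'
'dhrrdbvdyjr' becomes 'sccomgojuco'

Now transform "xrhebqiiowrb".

What's happening: move the first character to the end, then shift every letter 11 places forward in the alphabet (wrapping around).
Working it through for "xrhebqiiowrb": intermediate "rhebqiiowrbx", final "cspmbttzhcmi".

cspmbttzhcmi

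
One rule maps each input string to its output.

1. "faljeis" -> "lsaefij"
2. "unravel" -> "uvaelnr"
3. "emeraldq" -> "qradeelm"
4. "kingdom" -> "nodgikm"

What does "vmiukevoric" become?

vvceiikmoru

The rule is to sort the characters into alphabetical order, then move the last 2 characters to the front (rotate right by 2).
Working it through for "vmiukevoric": intermediate "ceiikmoruvv", final "vvceiikmoru".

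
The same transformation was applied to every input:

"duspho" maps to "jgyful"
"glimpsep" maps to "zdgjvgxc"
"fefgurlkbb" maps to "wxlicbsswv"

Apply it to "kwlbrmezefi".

csidvqvwzbn

The rule is to shift every letter 9 places backward in the alphabet (wrapping around), then move the first 2 characters to the end (rotate left by 2).
Applying that to "kwlbrmezefi" gives "csidvqvwzbn".
(Check on "duspho": → "uljgyf" → "jgyful" ✓)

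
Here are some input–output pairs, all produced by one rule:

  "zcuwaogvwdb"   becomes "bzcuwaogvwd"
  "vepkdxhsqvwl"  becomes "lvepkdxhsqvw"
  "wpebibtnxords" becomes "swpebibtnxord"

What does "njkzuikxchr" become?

The transformation: move the last character to the front.
Applying that to "njkzuikxchr" gives "rnjkzuikxch".

rnjkzuikxch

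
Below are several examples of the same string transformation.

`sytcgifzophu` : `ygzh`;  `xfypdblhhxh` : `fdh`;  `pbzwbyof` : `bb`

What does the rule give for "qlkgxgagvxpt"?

lxgp

Rule — move the last character to the front, then keep one character in every 3, starting at position 3 (positions 3rd, 6th, 9th, ...).
Applying that to "qlkgxgagvxpt" gives "lxgp".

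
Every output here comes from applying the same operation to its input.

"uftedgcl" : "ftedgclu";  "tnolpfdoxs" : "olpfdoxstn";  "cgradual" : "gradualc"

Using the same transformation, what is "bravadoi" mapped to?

In each case the input is transformed by: move the last 3 characters to the front (rotate right by 3), then swap the front and back halves of the string.
Applying both steps to "bravadoi": "doibrava", then "ravadoib".

ravadoib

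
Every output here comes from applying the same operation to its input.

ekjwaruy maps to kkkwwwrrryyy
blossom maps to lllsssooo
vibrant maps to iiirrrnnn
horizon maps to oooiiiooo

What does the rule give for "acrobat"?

cccoooaaa

Looking at the pairs, the operation is to keep every other character starting from the second (positions 2nd, 4th, 6th, ...), then repeat every character 3 times.
On "acrobat": the first step gives "coa", and the second then gives "cccoooaaa".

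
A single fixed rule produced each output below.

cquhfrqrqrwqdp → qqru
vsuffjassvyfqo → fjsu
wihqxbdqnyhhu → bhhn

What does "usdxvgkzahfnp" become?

adgn

What's happening: keep one character in every 3, starting at position 3 (positions 3rd, 6th, 9th, ...), then sort the characters into alphabetical order.
Working it through for "usdxvgkzahfnp": intermediate "dgan", final "adgn".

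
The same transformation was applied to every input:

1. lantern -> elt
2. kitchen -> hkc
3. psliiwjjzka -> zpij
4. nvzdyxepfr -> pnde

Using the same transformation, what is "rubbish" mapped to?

The rule is to move the last 3 characters to the front (rotate right by 3), then keep one character in every 3, starting at position 1 (positions 1st, 4th, 7th, ...).
Starting from "rubbish": after the first operation, "ishrubb"; after the second, "irb".
(Check on "kitchen": → "henkitc" → "hkc" ✓)

irb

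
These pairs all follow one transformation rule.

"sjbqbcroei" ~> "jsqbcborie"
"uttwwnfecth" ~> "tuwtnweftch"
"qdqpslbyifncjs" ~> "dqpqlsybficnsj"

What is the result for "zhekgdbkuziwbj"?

In each case the input is transformed by: swap each adjacent pair of characters (1↔2, 3↔4, ...).
So "zhekgdbkuziwbj" becomes "hzkedgkbzuwijb".

hzkedgkbzuwijb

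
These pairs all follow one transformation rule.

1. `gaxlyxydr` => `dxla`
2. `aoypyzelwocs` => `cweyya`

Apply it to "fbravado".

dvrf

Looking at the pairs, the operation is to reverse the string, then keep every other character starting from the second (positions 2nd, 4th, 6th, ...).
So "fbravado" becomes "dvrf".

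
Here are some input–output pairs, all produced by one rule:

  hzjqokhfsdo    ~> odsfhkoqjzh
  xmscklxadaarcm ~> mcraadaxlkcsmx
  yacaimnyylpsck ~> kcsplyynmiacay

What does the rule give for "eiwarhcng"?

What's happening: reverse the string.
Doing the same to "eiwarhcng": "gnchrawie".

gnchrawie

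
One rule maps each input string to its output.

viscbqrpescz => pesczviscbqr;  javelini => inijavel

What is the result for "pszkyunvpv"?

nvpvpszkyu

In each case the input is transformed by: move the first character to the end, then swap the front and back halves of the string.
For "pszkyunvpv", step one produces "szkyunvpvp"; step two turns that into "nvpvpszkyu".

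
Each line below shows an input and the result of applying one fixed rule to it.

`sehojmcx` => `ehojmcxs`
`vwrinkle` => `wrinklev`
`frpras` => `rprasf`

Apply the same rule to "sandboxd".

andboxds

In each case the input is transformed by: move the first character to the end.
Applying that to "sandboxd" gives "andboxds".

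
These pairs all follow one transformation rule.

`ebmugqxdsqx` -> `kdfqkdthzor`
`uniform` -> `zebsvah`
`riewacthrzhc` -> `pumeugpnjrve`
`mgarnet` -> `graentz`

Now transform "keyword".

In each case the input is transformed by: reverse the string, then shift every letter 13 places forward in the alphabet (wrapping around) — i.e. ROT13.
Applying both steps to "keyword": "drowyek", then "qebjlrx".
(Check on "uniform": → "mrofinu" → "zebsvah" ✓)

qebjlrx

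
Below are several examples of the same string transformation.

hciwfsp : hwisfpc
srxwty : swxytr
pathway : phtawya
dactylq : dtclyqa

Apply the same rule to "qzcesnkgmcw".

Rule — swap each adjacent pair of characters (1↔2, 3↔4, ...), then move the first character to the end.
Starting from "qzcesnkgmcw": after the first operation, "zqecnsgkcmw"; after the second, "qecnsgkcmwz".

qecnsgkcmwz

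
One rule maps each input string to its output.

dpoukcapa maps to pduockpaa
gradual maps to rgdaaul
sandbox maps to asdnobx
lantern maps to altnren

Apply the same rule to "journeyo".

The pattern: swap each adjacent pair of characters (1↔2, 3↔4, ...).
For "journeyo" the result is "ojruenoy".

ojruenoy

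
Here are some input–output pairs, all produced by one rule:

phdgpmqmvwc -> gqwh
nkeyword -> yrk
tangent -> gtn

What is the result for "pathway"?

hyt

Rule — move the first 3 characters to the end (rotate left by 3), then keep one character in every 3, starting at position 1 (positions 1st, 4th, 7th, ...).
"pathway" → "hwaypat" → "hyt".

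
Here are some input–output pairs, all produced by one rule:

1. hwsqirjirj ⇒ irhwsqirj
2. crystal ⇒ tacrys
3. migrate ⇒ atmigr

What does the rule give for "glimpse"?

The rule is to delete the last character, then move the last 2 characters to the front (rotate right by 2).
For "glimpse", step one produces "glimps"; step two turns that into "psglim".
(Check on "migrate": → "migrat" → "atmigr" ✓)

psglim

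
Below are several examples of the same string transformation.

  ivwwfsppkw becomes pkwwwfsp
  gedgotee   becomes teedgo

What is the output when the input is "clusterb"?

Looking at the pairs, the operation is to delete the first 2 characters, then move the last 3 characters to the front (rotate right by 3).
Starting from "clusterb": after the first operation, "usterb"; after the second, "erbust".

erbust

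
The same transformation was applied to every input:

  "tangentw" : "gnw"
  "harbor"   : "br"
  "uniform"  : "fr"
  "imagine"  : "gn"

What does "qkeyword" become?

The transformation: keep every other character starting from the second (positions 2nd, 4th, 6th, ...), then delete the first character.
For "qkeyword", step one produces "kyod"; step two turns that into "yod".

yod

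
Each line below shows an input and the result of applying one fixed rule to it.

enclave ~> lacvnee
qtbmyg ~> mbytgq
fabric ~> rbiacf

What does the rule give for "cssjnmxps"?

nmjxspssc

What's happening: take characters alternately from the front and the back (1st, last, 2nd, 2nd-last, ...), then reverse the string.
"cssjnmxps" → "nmjxspssc".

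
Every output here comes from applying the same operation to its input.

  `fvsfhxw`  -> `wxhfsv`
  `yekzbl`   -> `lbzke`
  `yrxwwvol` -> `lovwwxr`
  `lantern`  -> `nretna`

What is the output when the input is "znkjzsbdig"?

gidbszjkn

In each case the input is transformed by: reverse the string, then delete the last character.
Starting from "znkjzsbdig": after the first operation, "gidbszjknz"; after the second, "gidbszjkn".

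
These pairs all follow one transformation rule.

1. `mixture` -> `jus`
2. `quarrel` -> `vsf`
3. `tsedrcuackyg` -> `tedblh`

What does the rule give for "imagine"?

nho

The rule is to keep every other character starting from the second (positions 2nd, 4th, 6th, ...), then shift every letter 1 place forward in the alphabet (wrapping around).
Applying both steps to "imagine": "mgn", then "nho".
(Check on "tsedrcuackyg": → "sdcakg" → "tedblh" ✓)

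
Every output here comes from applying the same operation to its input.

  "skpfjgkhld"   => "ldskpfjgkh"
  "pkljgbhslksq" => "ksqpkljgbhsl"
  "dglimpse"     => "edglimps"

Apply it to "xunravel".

lxunrave

In each case the input is transformed by: move the first 3 characters to the end (rotate left by 3), then swap the front and back halves of the string.
Starting from "xunravel": after the first operation, "ravelxun"; after the second, "lxunrave".
(Check on "dglimpse": → "impsedgl" → "edglimps" ✓)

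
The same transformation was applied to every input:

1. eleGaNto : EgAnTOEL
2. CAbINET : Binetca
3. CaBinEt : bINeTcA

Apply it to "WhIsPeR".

What's happening: move the first 2 characters to the end (rotate left by 2), then flip the case of every letter.
On "WhIsPeR": the first step gives "IsPeRWh", and the second then gives "iSpErwH".

iSpErwH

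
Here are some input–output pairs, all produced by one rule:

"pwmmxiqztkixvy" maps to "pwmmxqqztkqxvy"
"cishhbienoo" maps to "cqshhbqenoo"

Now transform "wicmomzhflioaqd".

wqcmomzhflqoaqd

Looking at the pairs, the operation is to replace every "i" with "q".
For "wicmomzhflioaqd" the result is "wqcmomzhflqoaqd".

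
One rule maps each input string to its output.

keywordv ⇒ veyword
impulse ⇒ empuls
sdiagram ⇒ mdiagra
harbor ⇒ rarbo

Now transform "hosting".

gostin

Looking at the pairs, the operation is to swap the first and last characters, then delete the last character.
So "hosting" becomes "gostin".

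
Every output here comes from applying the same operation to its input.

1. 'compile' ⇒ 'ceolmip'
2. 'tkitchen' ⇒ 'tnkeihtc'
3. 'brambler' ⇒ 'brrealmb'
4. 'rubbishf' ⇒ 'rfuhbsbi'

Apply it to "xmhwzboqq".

xqmqhowbz

The pattern: take characters alternately from the front and the back (1st, last, 2nd, 2nd-last, ...).
Doing the same to "xmhwzboqq": "xqmqhowbz".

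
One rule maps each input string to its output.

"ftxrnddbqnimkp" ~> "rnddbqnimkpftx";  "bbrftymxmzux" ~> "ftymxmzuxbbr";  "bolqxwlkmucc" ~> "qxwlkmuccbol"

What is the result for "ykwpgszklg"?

The transformation: move the first 3 characters to the end (rotate left by 3).
On "ykwpgszklg" that produces "pgszklgykw".

pgszklgykw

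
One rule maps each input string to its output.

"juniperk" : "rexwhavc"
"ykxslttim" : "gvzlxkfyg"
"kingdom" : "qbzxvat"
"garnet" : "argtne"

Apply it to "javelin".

The rule is to shift every letter 13 places forward in the alphabet (wrapping around) — i.e. ROT13, then move the last 3 characters to the front (rotate right by 3).
Starting from "javelin": after the first operation, "wniryva"; after the second, "yvawnir".

yvawnir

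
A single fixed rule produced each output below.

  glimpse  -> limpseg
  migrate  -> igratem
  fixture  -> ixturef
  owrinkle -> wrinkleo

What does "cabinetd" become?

What's happening: move the first character to the end.
On "cabinetd" that produces "abinetdc".

abinetdc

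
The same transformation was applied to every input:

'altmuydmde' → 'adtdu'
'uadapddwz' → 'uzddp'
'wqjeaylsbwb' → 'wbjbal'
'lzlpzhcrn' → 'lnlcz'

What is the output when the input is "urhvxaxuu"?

Rule — keep every other character starting from the first (positions 1st, 3rd, 5th, ...), then take characters alternately from the front and the back (1st, last, 2nd, 2nd-last, ...).
"urhvxaxuu" → "uhxxu" → "uuhxx".

uuhxx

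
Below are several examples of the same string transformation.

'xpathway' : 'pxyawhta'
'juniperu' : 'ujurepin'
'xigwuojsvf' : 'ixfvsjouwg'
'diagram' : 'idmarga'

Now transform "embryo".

meoyrb

The transformation: reverse the string, then move the last 2 characters to the front (rotate right by 2).
Starting from "embryo": after the first operation, "oyrbme"; after the second, "meoyrb".
(Check on "juniperu": → "urepinuj" → "ujurepin" ✓)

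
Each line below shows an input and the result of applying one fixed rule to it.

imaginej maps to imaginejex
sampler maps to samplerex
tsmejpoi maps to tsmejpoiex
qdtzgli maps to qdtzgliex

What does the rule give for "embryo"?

embryoex

The transformation: append "ex".
So "embryo" becomes "embryoex".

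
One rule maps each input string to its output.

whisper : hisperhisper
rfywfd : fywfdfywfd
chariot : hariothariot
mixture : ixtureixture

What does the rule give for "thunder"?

hunderhunder

The pattern: delete the first character, then write the whole string twice.
"thunder" → "hunderhunder".
(Check on "whisper": → "hisper" → "hisperhisper" ✓)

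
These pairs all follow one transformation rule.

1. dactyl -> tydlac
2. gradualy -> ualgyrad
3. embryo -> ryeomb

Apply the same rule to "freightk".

ghtfkrei

Rule — swap the first and last characters, then swap the front and back halves of the string.
Applying both steps to "freightk": "kreightf", then "ghtfkrei".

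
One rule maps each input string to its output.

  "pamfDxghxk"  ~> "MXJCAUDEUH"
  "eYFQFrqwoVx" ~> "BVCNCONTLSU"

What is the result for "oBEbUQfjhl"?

What's happening: shift every letter 3 places backward in the alphabet (wrapping around), then convert every letter to uppercase.
For "oBEbUQfjhl", step one produces "lYByRNcgei"; step two turns that into "LYBYRNCGEI".

LYBYRNCGEI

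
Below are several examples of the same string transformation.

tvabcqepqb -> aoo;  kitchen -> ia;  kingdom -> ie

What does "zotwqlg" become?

uoe

The pattern: shift every letter 2 places backward in the alphabet (wrapping around), then keep only the vowels.
On "zotwqlg": the first step gives "xmruoje", and the second then gives "uoe".
(Check on "kitchen": → "igrafcl" → "ia" ✓)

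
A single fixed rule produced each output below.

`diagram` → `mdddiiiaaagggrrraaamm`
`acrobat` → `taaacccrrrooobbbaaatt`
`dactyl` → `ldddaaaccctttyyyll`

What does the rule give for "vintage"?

evvviiinnntttaaagggee

Looking at the pairs, the operation is to repeat every character 3 times, then move the last character to the front.
On "vintage": the first step gives "vvviiinnntttaaagggeee", and the second then gives "evvviiinnntttaaagggee".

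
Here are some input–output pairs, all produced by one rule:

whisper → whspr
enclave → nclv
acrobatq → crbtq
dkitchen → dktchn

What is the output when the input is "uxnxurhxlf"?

xnxrhxlf

Looking at the pairs, the operation is to remove every vowel.
Applying that to "uxnxurhxlf" gives "xnxrhxlf".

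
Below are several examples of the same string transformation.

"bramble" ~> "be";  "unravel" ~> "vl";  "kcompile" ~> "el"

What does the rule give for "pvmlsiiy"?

yi

In each case the input is transformed by: swap each adjacent pair of characters (1↔2, 3↔4, ...), then keep only the last 2 characters.
"pvmlsiiy" → "vplmisyi" → "yi".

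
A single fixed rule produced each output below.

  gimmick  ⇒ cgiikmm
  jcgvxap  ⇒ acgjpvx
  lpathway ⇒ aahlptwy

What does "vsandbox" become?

abdnosvx

In each case the input is transformed by: sort the characters into alphabetical order.
Applying that to "vsandbox" gives "abdnosvx".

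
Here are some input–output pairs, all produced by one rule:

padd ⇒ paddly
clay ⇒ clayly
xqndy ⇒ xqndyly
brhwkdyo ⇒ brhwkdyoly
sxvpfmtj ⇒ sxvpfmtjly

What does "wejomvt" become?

wejomvtly

Looking at the pairs, the operation is to append "ly".
For "wejomvt" the result is "wejomvtly".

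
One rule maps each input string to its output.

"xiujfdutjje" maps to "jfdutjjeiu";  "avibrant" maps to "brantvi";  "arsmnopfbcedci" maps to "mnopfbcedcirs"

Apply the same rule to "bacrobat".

robatac

The rule is to delete the first character, then move the first 2 characters to the end (rotate left by 2).
Working it through for "bacrobat": intermediate "acrobat", final "robatac".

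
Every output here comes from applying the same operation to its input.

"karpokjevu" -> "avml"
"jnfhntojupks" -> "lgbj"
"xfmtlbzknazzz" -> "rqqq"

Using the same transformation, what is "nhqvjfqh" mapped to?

The rule is to shift every letter 9 places backward in the alphabet (wrapping around), then keep only the last 4 characters.
On "nhqvjfqh": the first step gives "eyhmawhy", and the second then gives "awhy".

awhy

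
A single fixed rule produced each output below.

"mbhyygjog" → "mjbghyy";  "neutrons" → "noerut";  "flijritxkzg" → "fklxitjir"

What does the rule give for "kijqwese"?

keiwjq

The transformation: delete the last 2 characters, then take characters alternately from the front and the back (1st, last, 2nd, 2nd-last, ...).
For "kijqwese", step one produces "kijqwe"; step two turns that into "keiwjq".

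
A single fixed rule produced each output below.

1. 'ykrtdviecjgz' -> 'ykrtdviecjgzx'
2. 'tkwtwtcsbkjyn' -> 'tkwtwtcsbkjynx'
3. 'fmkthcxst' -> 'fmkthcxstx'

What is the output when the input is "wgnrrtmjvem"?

Looking at the pairs, the operation is to append "x".
For "wgnrrtmjvem" the result is "wgnrrtmjvemx".

wgnrrtmjvemx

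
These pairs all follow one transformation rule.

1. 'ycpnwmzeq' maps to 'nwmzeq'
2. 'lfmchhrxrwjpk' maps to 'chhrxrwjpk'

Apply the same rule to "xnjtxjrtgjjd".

Rule — delete the first 3 characters.
"xnjtxjrtgjjd" → "txjrtgjjd".

txjrtgjjd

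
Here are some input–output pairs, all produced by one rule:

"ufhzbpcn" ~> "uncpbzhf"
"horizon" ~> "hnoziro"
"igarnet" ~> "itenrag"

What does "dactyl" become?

Looking at the pairs, the operation is to reverse the string, then move the last character to the front.
Applying both steps to "dactyl": "lytcad", then "dlytca".
(Check on "ufhzbpcn": → "ncpbzhfu" → "uncpbzhf" ✓)

dlytca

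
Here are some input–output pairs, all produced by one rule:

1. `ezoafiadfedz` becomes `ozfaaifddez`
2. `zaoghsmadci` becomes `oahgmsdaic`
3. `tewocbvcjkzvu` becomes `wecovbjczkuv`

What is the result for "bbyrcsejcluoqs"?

ybcrescjulqos

What's happening: delete the first character, then swap each adjacent pair of characters (1↔2, 3↔4, ...).
Starting from "bbyrcsejcluoqs": after the first operation, "byrcsejcluoqs"; after the second, "ybcrescjulqos".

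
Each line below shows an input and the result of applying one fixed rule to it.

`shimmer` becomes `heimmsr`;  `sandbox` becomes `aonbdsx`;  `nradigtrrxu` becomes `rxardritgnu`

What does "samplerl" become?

armeplsl

Rule — take characters alternately from the front and the back (1st, last, 2nd, 2nd-last, ...), then move the first 2 characters to the end (rotate left by 2).
Working it through for "samplerl": intermediate "slarmepl", final "armeplsl".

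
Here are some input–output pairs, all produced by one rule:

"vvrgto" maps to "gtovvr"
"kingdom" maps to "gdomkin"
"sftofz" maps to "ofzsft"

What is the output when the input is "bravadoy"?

The rule is to move the first 3 characters to the end (rotate left by 3).
For "bravadoy" the result is "vadoybra".

vadoybra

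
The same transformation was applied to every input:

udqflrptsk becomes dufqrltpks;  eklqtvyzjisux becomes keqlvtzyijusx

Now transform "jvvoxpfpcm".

vjovpxpfmc

Rule — swap each adjacent pair of characters (1↔2, 3↔4, ...).
"jvvoxpfpcm" → "vjovpxpfmc".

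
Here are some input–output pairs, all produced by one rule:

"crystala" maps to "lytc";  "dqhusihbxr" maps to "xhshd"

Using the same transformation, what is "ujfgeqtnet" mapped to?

efetu

In each case the input is transformed by: keep every other character starting from the first (positions 1st, 3rd, 5th, ...), then swap the first and last characters.
"ujfgeqtnet" → "ufete" → "efetu".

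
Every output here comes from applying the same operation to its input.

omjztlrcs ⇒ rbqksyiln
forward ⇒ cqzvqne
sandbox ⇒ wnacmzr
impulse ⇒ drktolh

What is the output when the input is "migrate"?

dszqfhl

The pattern: shift every letter 1 place backward in the alphabet (wrapping around), then reverse the string.
Applying both steps to "migrate": "lhfqzsd", then "dszqfhl".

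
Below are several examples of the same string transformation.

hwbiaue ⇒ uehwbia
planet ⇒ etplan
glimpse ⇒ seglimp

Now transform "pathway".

In each case the input is transformed by: move the last 2 characters to the front (rotate right by 2).
Applying that to "pathway" gives "aypathw".

aypathw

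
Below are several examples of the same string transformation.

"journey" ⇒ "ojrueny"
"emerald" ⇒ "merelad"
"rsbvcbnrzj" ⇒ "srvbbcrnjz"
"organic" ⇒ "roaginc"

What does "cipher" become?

The pattern: swap each adjacent pair of characters (1↔2, 3↔4, ...).
Applying that to "cipher" gives "ichpre".

ichpre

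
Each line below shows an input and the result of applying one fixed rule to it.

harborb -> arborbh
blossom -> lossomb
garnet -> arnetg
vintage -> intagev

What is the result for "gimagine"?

imagineg

Rule — move the first character to the end.
Applying that to "gimagine" gives "imagineg".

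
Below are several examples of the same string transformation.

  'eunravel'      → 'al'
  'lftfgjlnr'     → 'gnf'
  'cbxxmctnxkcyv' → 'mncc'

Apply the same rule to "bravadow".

aw

Each output is the input with this applied: move the first 2 characters to the end (rotate left by 2), then keep one character in every 3, starting at position 3 (positions 3rd, 6th, 9th, ...).
"bravadow" → "avadowbr" → "aw".
(Check on "cbxxmctnxkcyv": → "xxmctnxkcyvcb" → "mncc" ✓)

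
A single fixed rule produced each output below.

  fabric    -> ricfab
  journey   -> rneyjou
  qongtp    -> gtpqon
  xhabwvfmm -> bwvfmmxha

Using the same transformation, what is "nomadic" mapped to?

What's happening: move the first 3 characters to the end (rotate left by 3).
So "nomadic" becomes "adicnom".

adicnom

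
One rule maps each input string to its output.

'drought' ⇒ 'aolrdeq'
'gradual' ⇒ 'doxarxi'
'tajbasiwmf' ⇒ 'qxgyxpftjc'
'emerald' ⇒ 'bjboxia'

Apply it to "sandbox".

In each case the input is transformed by: shift every letter 3 places backward in the alphabet (wrapping around).
On "sandbox" that produces "pxkaylu".

pxkaylu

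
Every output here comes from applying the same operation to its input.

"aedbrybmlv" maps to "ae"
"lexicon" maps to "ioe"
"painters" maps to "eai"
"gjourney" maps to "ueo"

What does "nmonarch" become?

In each case the input is transformed by: move the first 3 characters to the end (rotate left by 3), then keep only the vowels.
For "nmonarch", step one produces "narchnmo"; step two turns that into "ao".

ao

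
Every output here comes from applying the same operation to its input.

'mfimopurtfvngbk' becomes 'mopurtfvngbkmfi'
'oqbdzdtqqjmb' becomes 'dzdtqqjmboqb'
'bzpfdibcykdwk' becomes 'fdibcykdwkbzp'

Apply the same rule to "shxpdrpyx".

pdrpyxshx

The transformation: move the first 3 characters to the end (rotate left by 3).
Doing the same to "shxpdrpyx": "pdrpyxshx".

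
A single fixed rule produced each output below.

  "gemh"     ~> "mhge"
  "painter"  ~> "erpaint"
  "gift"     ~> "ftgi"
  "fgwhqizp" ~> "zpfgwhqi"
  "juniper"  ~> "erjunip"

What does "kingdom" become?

Looking at the pairs, the operation is to move the last 2 characters to the front (rotate right by 2).
Applying that to "kingdom" gives "omkingd".

omkingd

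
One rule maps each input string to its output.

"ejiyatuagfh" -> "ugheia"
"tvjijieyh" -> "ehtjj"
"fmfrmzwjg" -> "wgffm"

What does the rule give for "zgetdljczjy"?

jzyzed

Each output is the input with this applied: keep every other character starting from the first (positions 1st, 3rd, 5th, ...), then move the first 3 characters to the end (rotate left by 3).
On "zgetdljczjy": the first step gives "zedjzy", and the second then gives "jzyzed".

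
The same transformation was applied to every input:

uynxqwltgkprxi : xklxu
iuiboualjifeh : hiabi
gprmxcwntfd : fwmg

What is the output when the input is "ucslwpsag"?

slu

The rule is to keep one character in every 3, starting at position 1 (positions 1st, 4th, 7th, ...), then reverse the string.
Applying that to "ucslwpsag" gives "slu".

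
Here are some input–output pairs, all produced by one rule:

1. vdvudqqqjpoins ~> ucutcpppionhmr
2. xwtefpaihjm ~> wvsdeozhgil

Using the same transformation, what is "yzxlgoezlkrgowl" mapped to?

xywkfndykjqfnvk

The pattern: shift every letter 1 place backward in the alphabet (wrapping around).
Doing the same to "yzxlgoezlkrgowl": "xywkfndykjqfnvk".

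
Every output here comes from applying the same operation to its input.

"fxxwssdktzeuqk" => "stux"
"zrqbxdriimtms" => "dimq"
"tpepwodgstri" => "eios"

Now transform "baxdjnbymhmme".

Rule — keep one character in every 3, starting at position 3 (positions 3rd, 6th, 9th, ...), then sort the characters into alphabetical order.
On "baxdjnbymhmme": the first step gives "xnmm", and the second then gives "mmnx".

mmnx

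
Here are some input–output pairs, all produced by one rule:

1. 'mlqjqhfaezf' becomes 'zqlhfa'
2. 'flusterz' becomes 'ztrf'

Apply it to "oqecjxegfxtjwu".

The transformation: sort the characters into reverse alphabetical order, then keep every other character starting from the first (positions 1st, 3rd, 5th, ...).
Applying both steps to "oqecjxegfxtjwu": "xxwutqojjgfeec", then "xwtojfe".

xwtojfe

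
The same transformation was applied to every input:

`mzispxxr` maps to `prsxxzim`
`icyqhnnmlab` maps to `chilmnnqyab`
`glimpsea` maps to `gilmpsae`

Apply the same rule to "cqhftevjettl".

Each output is the input with this applied: sort the characters into alphabetical order, then move the first 2 characters to the end (rotate left by 2).
Doing the same to "cqhftevjettl": "efhjlqtttvce".
(Check on "icyqhnnmlab": → "abchilmnnqy" → "chilmnnqyab" ✓)

efhjlqtttvce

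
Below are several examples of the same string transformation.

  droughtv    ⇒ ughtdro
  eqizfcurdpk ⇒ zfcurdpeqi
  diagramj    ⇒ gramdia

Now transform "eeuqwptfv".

qwptfeeu

Rule — delete the last character, then move the first 3 characters to the end (rotate left by 3).
On "eeuqwptfv": the first step gives "eeuqwptf", and the second then gives "qwptfeeu".
(Check on "eqizfcurdpk": → "eqizfcurdp" → "zfcurdpeqi" ✓)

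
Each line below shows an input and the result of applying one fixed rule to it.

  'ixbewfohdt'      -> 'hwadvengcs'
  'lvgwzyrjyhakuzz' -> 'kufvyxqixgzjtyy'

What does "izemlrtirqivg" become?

hydlkqshqphuf

The pattern: shift every letter 1 place backward in the alphabet (wrapping around).
For "izemlrtirqivg" the result is "hydlkqshqphuf".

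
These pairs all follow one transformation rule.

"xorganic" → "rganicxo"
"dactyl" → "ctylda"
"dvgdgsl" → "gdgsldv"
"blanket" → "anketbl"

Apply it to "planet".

anetpl

The pattern: move the first 2 characters to the end (rotate left by 2).
On "planet" that produces "anetpl".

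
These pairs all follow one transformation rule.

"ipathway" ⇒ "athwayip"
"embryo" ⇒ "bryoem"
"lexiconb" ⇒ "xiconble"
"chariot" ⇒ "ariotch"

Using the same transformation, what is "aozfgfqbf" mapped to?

zfgfqbfao

Rule — move the first 2 characters to the end (rotate left by 2).
So "aozfgfqbf" becomes "zfgfqbfao".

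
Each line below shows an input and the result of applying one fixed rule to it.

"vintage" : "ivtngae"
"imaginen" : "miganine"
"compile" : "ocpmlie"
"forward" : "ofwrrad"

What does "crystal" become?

rcsyatl

Rule — swap each adjacent pair of characters (1↔2, 3↔4, ...).
So "crystal" becomes "rcsyatl".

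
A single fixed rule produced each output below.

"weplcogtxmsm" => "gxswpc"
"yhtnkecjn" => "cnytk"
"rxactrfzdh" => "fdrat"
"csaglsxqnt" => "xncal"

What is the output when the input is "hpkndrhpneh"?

What's happening: keep every other character starting from the first (positions 1st, 3rd, 5th, ...), then move the first 3 characters to the end (rotate left by 3).
Starting from "hpkndrhpneh": after the first operation, "hkdhnh"; after the second, "hnhhkd".

hnhhkd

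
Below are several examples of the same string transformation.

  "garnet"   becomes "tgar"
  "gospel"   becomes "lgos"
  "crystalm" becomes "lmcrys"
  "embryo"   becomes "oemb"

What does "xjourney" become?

The pattern: swap the front and back halves of the string, then delete the first 2 characters.
For "xjourney" the result is "eyxjou".

eyxjou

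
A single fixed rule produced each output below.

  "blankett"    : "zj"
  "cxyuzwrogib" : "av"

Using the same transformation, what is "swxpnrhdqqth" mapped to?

Each output is the input with this applied: shift every letter 2 places backward in the alphabet (wrapping around), then keep only the first 2 characters.
On "swxpnrhdqqth": the first step gives "quvnlpfboorf", and the second then gives "qu".

qu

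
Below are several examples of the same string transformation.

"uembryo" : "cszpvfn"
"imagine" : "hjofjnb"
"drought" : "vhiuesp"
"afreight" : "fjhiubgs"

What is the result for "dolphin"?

qijoepm

The rule is to move the first 3 characters to the end (rotate left by 3), then shift every letter 1 place forward in the alphabet (wrapping around).
For "dolphin", step one produces "phindol"; step two turns that into "qijoepm".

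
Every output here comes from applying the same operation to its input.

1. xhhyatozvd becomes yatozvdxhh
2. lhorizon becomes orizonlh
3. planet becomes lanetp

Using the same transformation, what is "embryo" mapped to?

mbryoe

Each output is the input with this applied: swap the front and back halves of the string, then move the last 2 characters to the front (rotate right by 2).
Applying both steps to "embryo": "ryoemb", then "mbryoe".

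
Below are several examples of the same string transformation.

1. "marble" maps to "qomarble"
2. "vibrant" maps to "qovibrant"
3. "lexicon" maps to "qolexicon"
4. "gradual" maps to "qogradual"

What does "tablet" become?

The rule is to prepend "qo".
Doing the same to "tablet": "qotablet".

qotablet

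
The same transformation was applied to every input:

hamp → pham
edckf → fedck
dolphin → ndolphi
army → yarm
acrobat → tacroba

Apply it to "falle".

Each output is the input with this applied: move the last character to the front.
"falle" → "efall".

efall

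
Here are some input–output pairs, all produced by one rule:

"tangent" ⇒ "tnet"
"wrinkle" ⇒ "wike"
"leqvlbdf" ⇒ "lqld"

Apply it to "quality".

Each output is the input with this applied: keep every other character starting from the first (positions 1st, 3rd, 5th, ...).
So "quality" becomes "qaiy".

qaiy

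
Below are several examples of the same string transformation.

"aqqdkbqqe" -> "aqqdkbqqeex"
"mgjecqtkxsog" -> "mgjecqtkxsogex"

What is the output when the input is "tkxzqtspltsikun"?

tkxzqtspltsikunex

Rule — append "ex".
For "tkxzqtspltsikun" the result is "tkxzqtspltsikunex".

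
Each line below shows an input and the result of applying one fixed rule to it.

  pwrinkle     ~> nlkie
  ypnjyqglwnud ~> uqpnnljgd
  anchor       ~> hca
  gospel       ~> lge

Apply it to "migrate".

Rule — sort the characters into reverse alphabetical order, then delete the first 3 characters.
Applying both steps to "migrate": "trmigea", then "igea".

igea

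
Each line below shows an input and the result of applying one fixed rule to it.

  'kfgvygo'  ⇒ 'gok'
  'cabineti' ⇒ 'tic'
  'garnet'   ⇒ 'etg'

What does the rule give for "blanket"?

The rule is to move the first character to the end, then keep only the last 3 characters.
Working it through for "blanket": intermediate "lanketb", final "etb".
(Check on "garnet": → "arnetg" → "etg" ✓)

etb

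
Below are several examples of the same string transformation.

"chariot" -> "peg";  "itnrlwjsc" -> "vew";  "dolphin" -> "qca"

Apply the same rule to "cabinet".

pvg

In each case the input is transformed by: shift every letter 13 places forward in the alphabet (wrapping around) — i.e. ROT13, then keep one character in every 3, starting at position 1 (positions 1st, 4th, 7th, ...).
On "cabinet": the first step gives "pnovarg", and the second then gives "pvg".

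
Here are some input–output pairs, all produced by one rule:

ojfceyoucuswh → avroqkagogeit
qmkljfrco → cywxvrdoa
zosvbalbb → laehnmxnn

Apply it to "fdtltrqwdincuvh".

The pattern: shift every letter 12 places forward in the alphabet (wrapping around).
"fdtltrqwdincuvh" → "rpfxfdcipuzoght".

rpfxfdcipuzoght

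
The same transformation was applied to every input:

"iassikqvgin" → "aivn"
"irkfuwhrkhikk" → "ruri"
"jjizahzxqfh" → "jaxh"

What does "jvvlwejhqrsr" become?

vwhs

Looking at the pairs, the operation is to keep one character in every 3, starting at position 2 (positions 2nd, 5th, 8th, ...).
Doing the same to "jvvlwejhqrsr": "vwhs".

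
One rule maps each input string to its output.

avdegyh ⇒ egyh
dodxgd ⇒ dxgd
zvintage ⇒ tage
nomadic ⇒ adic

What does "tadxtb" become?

dxtb

Each output is the input with this applied: keep only the last 4 characters.
Doing the same to "tadxtb": "dxtb".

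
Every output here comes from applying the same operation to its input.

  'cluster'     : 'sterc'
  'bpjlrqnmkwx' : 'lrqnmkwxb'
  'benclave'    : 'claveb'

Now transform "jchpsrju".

psrjuj

Rule — move the first 3 characters to the end (rotate left by 3), then delete the last 2 characters.
"jchpsrju" → "psrjujch" → "psrjuj".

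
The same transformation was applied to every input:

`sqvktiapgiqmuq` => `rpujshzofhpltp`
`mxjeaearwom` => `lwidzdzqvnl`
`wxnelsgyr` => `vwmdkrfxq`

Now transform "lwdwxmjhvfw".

Looking at the pairs, the operation is to shift every letter 1 place backward in the alphabet (wrapping around).
"lwdwxmjhvfw" → "kvcvwliguev".

kvcvwliguev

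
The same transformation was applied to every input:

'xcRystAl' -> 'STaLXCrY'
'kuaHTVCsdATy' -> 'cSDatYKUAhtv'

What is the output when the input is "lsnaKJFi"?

In each case the input is transformed by: flip the case of every letter, then swap the front and back halves of the string.
On "lsnaKJFi": the first step gives "LSNAkjfI", and the second then gives "kjfILSNA".

kjfILSNA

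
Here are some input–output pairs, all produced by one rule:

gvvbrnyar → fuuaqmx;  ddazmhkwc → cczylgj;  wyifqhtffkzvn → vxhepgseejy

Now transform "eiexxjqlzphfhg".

The rule is to delete the last 2 characters, then shift every letter 1 place backward in the alphabet (wrapping around).
For "eiexxjqlzphfhg", step one produces "eiexxjqlzphf"; step two turns that into "dhdwwipkyoge".

dhdwwipkyoge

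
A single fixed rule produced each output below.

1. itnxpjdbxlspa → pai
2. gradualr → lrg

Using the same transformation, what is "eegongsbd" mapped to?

The pattern: move the first character to the end, then keep only the last 3 characters.
"eegongsbd" → "egongsbde" → "bde".

bde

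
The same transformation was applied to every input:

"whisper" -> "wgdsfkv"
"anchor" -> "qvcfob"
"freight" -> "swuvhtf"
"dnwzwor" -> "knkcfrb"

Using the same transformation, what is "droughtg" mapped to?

What's happening: shift every letter 12 places backward in the alphabet (wrapping around), then move the first 2 characters to the end (rotate left by 2).
Starting from "droughtg": after the first operation, "rfciuvhu"; after the second, "ciuvhurf".

ciuvhurf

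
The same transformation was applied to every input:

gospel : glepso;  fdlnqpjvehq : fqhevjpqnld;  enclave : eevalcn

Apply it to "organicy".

oycinagr

The transformation: move the first character to the end, then reverse the string.
On "organicy": the first step gives "rganicyo", and the second then gives "oycinagr".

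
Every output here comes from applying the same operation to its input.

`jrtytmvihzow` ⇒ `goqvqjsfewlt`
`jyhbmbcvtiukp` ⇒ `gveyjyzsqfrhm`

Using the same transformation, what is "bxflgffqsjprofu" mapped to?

What's happening: shift every letter 3 places backward in the alphabet (wrapping around).
"bxflgffqsjprofu" → "yucidccnpgmolcr".

yucidccnpgmolcr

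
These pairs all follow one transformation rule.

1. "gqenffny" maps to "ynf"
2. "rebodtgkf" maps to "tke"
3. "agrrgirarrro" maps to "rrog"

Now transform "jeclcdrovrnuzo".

The transformation: sort the characters into reverse alphabetical order, then keep one character in every 3, starting at position 1 (positions 1st, 4th, 7th, ...).
For "jeclcdrovrnuzo", step one produces "zvurroonljedcc"; step two turns that into "zrojc".

zrojc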